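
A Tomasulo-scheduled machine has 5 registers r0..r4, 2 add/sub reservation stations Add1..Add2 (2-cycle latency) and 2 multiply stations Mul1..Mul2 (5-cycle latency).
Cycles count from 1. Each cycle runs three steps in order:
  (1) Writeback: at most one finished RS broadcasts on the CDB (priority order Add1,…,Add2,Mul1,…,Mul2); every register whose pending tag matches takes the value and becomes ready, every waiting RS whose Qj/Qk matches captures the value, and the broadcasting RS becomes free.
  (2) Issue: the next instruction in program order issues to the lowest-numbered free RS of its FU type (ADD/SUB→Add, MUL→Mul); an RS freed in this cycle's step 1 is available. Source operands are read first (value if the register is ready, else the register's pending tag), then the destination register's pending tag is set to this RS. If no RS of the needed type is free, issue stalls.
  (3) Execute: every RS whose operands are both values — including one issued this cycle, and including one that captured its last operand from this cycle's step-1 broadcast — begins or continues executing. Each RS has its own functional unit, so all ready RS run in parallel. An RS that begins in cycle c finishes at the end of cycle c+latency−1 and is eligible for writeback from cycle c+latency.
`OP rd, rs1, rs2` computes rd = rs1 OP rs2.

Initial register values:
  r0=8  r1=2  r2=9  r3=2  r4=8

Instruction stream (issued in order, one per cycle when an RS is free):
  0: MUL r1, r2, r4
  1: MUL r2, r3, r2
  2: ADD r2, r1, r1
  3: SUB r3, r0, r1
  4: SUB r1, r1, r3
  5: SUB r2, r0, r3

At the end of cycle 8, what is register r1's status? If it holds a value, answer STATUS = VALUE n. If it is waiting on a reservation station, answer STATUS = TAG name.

c1: issue MUL r1<-Mul1 | r0:8,r1:Mul1,r2:9,r3:2,r4:8
c2: issue MUL r2<-Mul2 | r0:8,r1:Mul1,r2:Mul2,r3:2,r4:8
c3: issue ADD r2<-Add1 | r0:8,r1:Mul1,r2:Add1,r3:2,r4:8
c4: issue SUB r3<-Add2 | r0:8,r1:Mul1,r2:Add1,r3:Add2,r4:8
c5: stall | r0:8,r1:Mul1,r2:Add1,r3:Add2,r4:8
c6: CDB Mul1=72; stall | r0:8,r1:72,r2:Add1,r3:Add2,r4:8
c7: CDB Mul2=18; stall | r0:8,r1:72,r2:Add1,r3:Add2,r4:8
c8: CDB Add1=144; issue SUB r1<-Add1 | r0:8,r1:Add1,r2:144,r3:Add2,r4:8

STATUS = TAG Add1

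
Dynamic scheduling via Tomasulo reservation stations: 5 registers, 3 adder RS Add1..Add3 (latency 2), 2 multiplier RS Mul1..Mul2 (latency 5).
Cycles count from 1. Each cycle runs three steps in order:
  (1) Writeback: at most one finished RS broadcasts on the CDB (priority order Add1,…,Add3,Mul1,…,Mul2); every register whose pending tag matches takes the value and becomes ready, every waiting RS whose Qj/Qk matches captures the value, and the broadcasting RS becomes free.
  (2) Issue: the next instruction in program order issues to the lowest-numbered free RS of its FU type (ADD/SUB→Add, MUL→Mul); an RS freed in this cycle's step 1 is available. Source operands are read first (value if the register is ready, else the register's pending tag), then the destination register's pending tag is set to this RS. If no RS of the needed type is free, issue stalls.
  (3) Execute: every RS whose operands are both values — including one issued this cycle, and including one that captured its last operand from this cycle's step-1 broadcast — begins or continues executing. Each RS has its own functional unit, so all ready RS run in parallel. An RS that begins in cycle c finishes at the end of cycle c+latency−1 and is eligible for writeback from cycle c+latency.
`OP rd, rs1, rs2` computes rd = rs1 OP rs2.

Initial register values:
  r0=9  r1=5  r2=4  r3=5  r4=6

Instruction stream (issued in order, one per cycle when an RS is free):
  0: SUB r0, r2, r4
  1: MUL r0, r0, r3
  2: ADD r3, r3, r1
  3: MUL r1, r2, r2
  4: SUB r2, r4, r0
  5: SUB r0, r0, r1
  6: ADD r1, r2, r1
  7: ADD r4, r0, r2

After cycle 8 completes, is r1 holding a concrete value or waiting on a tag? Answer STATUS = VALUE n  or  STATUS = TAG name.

cycle 1: issue SUB r0<-Add1 // r0:Add1,r1:5,r2:4,r3:5,r4:6
cycle 2: issue MUL r0<-Mul1 // r0:Mul1,r1:5,r2:4,r3:5,r4:6
cycle 3: CDB Add1=-2; issue ADD r3<-Add1 // r0:Mul1,r1:5,r2:4,r3:Add1,r4:6
cycle 4: issue MUL r1<-Mul2 // r0:Mul1,r1:Mul2,r2:4,r3:Add1,r4:6
cycle 5: CDB Add1=10; issue SUB r2<-Add1 // r0:Mul1,r1:Mul2,r2:Add1,r3:10,r4:6
cycle 6: issue SUB r0<-Add2 // r0:Add2,r1:Mul2,r2:Add1,r3:10,r4:6
cycle 7: issue ADD r1<-Add3 // r0:Add2,r1:Add3,r2:Add1,r3:10,r4:6
cycle 8: CDB Mul1=-10; stall // r0:Add2,r1:Add3,r2:Add1,r3:10,r4:6

STATUS = TAG Add3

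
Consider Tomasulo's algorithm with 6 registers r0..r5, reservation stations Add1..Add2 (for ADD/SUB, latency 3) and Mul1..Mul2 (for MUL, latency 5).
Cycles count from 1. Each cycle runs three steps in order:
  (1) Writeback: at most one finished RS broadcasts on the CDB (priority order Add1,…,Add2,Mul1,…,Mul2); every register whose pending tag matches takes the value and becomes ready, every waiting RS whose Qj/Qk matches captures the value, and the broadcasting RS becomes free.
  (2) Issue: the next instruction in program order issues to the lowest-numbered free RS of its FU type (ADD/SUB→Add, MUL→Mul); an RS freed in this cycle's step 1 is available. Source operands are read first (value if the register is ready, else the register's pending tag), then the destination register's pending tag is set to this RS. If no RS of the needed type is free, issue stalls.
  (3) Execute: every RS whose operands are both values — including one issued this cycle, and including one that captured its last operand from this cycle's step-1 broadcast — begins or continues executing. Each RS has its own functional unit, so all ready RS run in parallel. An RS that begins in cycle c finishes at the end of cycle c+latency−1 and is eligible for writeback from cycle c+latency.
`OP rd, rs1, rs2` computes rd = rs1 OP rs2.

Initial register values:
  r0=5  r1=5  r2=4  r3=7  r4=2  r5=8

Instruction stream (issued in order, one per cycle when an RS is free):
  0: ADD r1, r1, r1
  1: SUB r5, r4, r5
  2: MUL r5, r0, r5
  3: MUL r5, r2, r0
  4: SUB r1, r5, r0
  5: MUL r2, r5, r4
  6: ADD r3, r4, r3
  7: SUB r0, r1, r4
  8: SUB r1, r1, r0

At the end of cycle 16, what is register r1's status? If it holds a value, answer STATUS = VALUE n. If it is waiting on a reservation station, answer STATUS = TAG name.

STATUS = TAG Add2

  c1: issue ADD r1<-Add1  regs: r0:5,r1:Add1,r2:4,r3:7,r4:2,r5:8
  c2: issue SUB r5<-Add2  regs: r0:5,r1:Add1,r2:4,r3:7,r4:2,r5:Add2
  c3: issue MUL r5<-Mul1  regs: r0:5,r1:Add1,r2:4,r3:7,r4:2,r5:Mul1
  c4: CDB Add1=10; issue MUL r5<-Mul2  regs: r0:5,r1:10,r2:4,r3:7,r4:2,r5:Mul2
  c5: CDB Add2=-6; issue SUB r1<-Add1  regs: r0:5,r1:Add1,r2:4,r3:7,r4:2,r5:Mul2
  c6: stall  regs: r0:5,r1:Add1,r2:4,r3:7,r4:2,r5:Mul2
  c7: stall  regs: r0:5,r1:Add1,r2:4,r3:7,r4:2,r5:Mul2
  c8: stall  regs: r0:5,r1:Add1,r2:4,r3:7,r4:2,r5:Mul2
  c9: CDB Mul2=20; issue MUL r2<-Mul2  regs: r0:5,r1:Add1,r2:Mul2,r3:7,r4:2,r5:20
  c10: CDB Mul1=-30; issue ADD r3<-Add2  regs: r0:5,r1:Add1,r2:Mul2,r3:Add2,r4:2,r5:20
  c11: stall  regs: r0:5,r1:Add1,r2:Mul2,r3:Add2,r4:2,r5:20
  c12: CDB Add1=15; issue SUB r0<-Add1  regs: r0:Add1,r1:15,r2:Mul2,r3:Add2,r4:2,r5:20
  c13: CDB Add2=9; issue SUB r1<-Add2  regs: r0:Add1,r1:Add2,r2:Mul2,r3:9,r4:2,r5:20
  c14: CDB Mul2=40  regs: r0:Add1,r1:Add2,r2:40,r3:9,r4:2,r5:20
  c15: CDB Add1=13  regs: r0:13,r1:Add2,r2:40,r3:9,r4:2,r5:20
  c16: -  regs: r0:13,r1:Add2,r2:40,r3:9,r4:2,r5:20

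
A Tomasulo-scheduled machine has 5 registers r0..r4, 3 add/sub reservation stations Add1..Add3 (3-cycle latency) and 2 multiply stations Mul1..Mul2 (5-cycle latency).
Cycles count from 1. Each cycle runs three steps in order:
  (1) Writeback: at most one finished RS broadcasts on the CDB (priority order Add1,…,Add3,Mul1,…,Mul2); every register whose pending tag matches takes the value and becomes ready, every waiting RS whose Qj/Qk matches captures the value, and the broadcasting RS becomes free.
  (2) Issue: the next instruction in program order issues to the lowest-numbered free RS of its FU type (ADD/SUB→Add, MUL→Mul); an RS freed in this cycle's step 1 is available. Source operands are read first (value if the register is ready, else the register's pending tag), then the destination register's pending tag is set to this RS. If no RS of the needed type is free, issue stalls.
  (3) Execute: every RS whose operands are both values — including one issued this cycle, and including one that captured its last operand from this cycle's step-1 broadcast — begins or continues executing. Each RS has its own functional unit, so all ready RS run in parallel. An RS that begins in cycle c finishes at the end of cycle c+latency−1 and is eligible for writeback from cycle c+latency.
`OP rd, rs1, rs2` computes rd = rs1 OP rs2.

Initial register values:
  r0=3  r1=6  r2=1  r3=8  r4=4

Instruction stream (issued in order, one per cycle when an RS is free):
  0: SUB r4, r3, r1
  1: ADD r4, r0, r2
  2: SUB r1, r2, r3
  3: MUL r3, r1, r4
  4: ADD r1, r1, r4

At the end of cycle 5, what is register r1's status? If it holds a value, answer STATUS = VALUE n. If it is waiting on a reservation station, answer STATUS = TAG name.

STATUS = TAG Add1

c1: issue SUB r4<-Add1 | r0:3,r1:6,r2:1,r3:8,r4:Add1
c2: issue ADD r4<-Add2 | r0:3,r1:6,r2:1,r3:8,r4:Add2
c3: issue SUB r1<-Add3 | r0:3,r1:Add3,r2:1,r3:8,r4:Add2
c4: CDB Add1=2; issue MUL r3<-Mul1 | r0:3,r1:Add3,r2:1,r3:Mul1,r4:Add2
c5: CDB Add2=4; issue ADD r1<-Add1 | r0:3,r1:Add1,r2:1,r3:Mul1,r4:4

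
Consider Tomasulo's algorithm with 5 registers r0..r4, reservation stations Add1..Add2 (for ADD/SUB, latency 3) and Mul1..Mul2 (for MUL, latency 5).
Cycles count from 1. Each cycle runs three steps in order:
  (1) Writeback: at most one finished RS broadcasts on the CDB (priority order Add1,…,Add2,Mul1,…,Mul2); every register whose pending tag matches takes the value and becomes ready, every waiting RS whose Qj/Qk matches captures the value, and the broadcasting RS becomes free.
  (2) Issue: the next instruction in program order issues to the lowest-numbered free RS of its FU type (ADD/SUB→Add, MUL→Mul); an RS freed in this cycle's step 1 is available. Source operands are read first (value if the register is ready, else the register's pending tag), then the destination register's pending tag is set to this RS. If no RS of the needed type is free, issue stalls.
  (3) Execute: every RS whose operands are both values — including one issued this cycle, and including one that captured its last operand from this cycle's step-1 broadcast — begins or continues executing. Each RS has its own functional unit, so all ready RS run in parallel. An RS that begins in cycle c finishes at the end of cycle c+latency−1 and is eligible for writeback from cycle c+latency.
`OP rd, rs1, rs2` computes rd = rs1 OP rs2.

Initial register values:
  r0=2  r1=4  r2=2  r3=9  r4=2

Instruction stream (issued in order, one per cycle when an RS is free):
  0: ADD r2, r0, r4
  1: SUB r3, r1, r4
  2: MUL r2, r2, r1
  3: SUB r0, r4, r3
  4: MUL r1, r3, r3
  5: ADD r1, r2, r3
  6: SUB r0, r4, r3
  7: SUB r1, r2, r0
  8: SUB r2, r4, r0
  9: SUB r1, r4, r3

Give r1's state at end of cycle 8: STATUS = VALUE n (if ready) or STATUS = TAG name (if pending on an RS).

STATUS = TAG Add2

  c1: issue ADD r2<-Add1  regs: r0:2,r1:4,r2:Add1,r3:9,r4:2
  c2: issue SUB r3<-Add2  regs: r0:2,r1:4,r2:Add1,r3:Add2,r4:2
  c3: issue MUL r2<-Mul1  regs: r0:2,r1:4,r2:Mul1,r3:Add2,r4:2
  c4: CDB Add1=4; issue SUB r0<-Add1  regs: r0:Add1,r1:4,r2:Mul1,r3:Add2,r4:2
  c5: CDB Add2=2; issue MUL r1<-Mul2  regs: r0:Add1,r1:Mul2,r2:Mul1,r3:2,r4:2
  c6: issue ADD r1<-Add2  regs: r0:Add1,r1:Add2,r2:Mul1,r3:2,r4:2
  c7: stall  regs: r0:Add1,r1:Add2,r2:Mul1,r3:2,r4:2
  c8: CDB Add1=0; issue SUB r0<-Add1  regs: r0:Add1,r1:Add2,r2:Mul1,r3:2,r4:2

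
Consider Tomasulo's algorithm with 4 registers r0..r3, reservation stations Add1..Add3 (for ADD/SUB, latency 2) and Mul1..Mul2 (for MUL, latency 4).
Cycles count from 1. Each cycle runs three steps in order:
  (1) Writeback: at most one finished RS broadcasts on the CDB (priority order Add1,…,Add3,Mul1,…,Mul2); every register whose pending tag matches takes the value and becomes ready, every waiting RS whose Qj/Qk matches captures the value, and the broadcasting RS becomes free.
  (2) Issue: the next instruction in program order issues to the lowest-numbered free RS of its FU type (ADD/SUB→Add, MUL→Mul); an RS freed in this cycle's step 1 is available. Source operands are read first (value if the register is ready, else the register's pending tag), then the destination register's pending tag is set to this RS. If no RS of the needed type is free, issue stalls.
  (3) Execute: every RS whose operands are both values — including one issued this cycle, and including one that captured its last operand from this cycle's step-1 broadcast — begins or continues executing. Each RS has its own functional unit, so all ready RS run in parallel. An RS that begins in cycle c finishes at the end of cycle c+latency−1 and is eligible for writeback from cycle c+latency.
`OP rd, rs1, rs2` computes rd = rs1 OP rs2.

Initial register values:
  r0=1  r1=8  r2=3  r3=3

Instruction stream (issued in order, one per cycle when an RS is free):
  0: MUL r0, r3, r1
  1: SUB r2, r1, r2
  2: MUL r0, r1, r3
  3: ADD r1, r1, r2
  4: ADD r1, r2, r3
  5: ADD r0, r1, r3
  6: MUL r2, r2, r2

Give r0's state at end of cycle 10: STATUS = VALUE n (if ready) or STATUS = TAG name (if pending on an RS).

STATUS = VALUE 11

cycle 1: issue MUL r0<-Mul1 // r0:Mul1,r1:8,r2:3,r3:3
cycle 2: issue SUB r2<-Add1 // r0:Mul1,r1:8,r2:Add1,r3:3
cycle 3: issue MUL r0<-Mul2 // r0:Mul2,r1:8,r2:Add1,r3:3
cycle 4: CDB Add1=5; issue ADD r1<-Add1 // r0:Mul2,r1:Add1,r2:5,r3:3
cycle 5: CDB Mul1=24; issue ADD r1<-Add2 // r0:Mul2,r1:Add2,r2:5,r3:3
cycle 6: CDB Add1=13; issue ADD r0<-Add1 // r0:Add1,r1:Add2,r2:5,r3:3
cycle 7: CDB Add2=8; issue MUL r2<-Mul1 // r0:Add1,r1:8,r2:Mul1,r3:3
cycle 8: CDB Mul2=24 // r0:Add1,r1:8,r2:Mul1,r3:3
cycle 9: CDB Add1=11 // r0:11,r1:8,r2:Mul1,r3:3
cycle 10: - // r0:11,r1:8,r2:Mul1,r3:3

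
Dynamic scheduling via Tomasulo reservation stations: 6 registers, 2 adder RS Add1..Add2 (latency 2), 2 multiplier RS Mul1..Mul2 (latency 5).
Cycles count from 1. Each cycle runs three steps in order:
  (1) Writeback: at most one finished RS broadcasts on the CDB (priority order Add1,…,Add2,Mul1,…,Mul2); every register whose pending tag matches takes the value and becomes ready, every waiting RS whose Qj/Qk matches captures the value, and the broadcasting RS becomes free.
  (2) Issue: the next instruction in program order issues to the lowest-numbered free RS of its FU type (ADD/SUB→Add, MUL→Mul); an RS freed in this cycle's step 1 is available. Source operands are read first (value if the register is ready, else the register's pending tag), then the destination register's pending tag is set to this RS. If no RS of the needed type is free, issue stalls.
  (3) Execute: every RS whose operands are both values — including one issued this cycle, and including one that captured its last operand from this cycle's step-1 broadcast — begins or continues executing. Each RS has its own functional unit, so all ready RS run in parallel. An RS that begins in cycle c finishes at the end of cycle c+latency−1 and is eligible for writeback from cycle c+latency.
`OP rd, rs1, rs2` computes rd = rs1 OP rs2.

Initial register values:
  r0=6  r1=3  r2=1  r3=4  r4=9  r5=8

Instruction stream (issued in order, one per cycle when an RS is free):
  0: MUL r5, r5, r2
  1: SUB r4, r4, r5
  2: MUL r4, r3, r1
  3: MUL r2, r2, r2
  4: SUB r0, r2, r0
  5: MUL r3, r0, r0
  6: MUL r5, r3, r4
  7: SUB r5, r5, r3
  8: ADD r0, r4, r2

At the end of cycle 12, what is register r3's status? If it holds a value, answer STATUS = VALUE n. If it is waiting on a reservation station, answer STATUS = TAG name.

  c1: issue MUL r5<-Mul1  regs: r0:6,r1:3,r2:1,r3:4,r4:9,r5:Mul1
  c2: issue SUB r4<-Add1  regs: r0:6,r1:3,r2:1,r3:4,r4:Add1,r5:Mul1
  c3: issue MUL r4<-Mul2  regs: r0:6,r1:3,r2:1,r3:4,r4:Mul2,r5:Mul1
  c4: stall  regs: r0:6,r1:3,r2:1,r3:4,r4:Mul2,r5:Mul1
  c5: stall  regs: r0:6,r1:3,r2:1,r3:4,r4:Mul2,r5:Mul1
  c6: CDB Mul1=8; issue MUL r2<-Mul1  regs: r0:6,r1:3,r2:Mul1,r3:4,r4:Mul2,r5:8
  c7: issue SUB r0<-Add2  regs: r0:Add2,r1:3,r2:Mul1,r3:4,r4:Mul2,r5:8
  c8: CDB Add1=1; stall  regs: r0:Add2,r1:3,r2:Mul1,r3:4,r4:Mul2,r5:8
  c9: CDB Mul2=12; issue MUL r3<-Mul2  regs: r0:Add2,r1:3,r2:Mul1,r3:Mul2,r4:12,r5:8
  c10: stall  regs: r0:Add2,r1:3,r2:Mul1,r3:Mul2,r4:12,r5:8
  c11: CDB Mul1=1; issue MUL r5<-Mul1  regs: r0:Add2,r1:3,r2:1,r3:Mul2,r4:12,r5:Mul1
  c12: issue SUB r5<-Add1  regs: r0:Add2,r1:3,r2:1,r3:Mul2,r4:12,r5:Add1

STATUS = TAG Mul2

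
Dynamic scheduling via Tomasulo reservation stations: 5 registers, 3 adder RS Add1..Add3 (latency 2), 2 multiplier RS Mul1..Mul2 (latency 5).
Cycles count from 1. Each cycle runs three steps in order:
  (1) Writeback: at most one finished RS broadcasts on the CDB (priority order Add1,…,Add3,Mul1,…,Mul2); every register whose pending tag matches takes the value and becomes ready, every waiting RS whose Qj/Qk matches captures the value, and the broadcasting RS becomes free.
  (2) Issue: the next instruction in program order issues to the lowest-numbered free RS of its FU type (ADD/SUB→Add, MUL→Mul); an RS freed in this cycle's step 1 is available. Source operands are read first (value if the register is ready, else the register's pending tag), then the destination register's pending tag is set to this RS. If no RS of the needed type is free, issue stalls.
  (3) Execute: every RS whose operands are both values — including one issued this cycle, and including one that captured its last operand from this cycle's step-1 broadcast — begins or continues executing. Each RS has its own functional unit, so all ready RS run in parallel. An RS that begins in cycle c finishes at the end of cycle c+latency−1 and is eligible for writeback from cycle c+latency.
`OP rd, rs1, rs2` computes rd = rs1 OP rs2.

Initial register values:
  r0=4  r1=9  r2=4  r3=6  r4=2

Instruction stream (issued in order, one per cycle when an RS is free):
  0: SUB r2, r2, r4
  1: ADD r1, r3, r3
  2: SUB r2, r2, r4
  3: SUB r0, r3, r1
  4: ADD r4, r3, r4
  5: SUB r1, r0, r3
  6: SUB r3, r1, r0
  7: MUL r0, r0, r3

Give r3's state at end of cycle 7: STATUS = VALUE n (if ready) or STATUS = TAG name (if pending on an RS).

STATUS = TAG Add1

cycle 1: issue SUB r2<-Add1 // r0:4,r1:9,r2:Add1,r3:6,r4:2
cycle 2: issue ADD r1<-Add2 // r0:4,r1:Add2,r2:Add1,r3:6,r4:2
cycle 3: CDB Add1=2; issue SUB r2<-Add1 // r0:4,r1:Add2,r2:Add1,r3:6,r4:2
cycle 4: CDB Add2=12; issue SUB r0<-Add2 // r0:Add2,r1:12,r2:Add1,r3:6,r4:2
cycle 5: CDB Add1=0; issue ADD r4<-Add1 // r0:Add2,r1:12,r2:0,r3:6,r4:Add1
cycle 6: CDB Add2=-6; issue SUB r1<-Add2 // r0:-6,r1:Add2,r2:0,r3:6,r4:Add1
cycle 7: CDB Add1=8; issue SUB r3<-Add1 // r0:-6,r1:Add2,r2:0,r3:Add1,r4:8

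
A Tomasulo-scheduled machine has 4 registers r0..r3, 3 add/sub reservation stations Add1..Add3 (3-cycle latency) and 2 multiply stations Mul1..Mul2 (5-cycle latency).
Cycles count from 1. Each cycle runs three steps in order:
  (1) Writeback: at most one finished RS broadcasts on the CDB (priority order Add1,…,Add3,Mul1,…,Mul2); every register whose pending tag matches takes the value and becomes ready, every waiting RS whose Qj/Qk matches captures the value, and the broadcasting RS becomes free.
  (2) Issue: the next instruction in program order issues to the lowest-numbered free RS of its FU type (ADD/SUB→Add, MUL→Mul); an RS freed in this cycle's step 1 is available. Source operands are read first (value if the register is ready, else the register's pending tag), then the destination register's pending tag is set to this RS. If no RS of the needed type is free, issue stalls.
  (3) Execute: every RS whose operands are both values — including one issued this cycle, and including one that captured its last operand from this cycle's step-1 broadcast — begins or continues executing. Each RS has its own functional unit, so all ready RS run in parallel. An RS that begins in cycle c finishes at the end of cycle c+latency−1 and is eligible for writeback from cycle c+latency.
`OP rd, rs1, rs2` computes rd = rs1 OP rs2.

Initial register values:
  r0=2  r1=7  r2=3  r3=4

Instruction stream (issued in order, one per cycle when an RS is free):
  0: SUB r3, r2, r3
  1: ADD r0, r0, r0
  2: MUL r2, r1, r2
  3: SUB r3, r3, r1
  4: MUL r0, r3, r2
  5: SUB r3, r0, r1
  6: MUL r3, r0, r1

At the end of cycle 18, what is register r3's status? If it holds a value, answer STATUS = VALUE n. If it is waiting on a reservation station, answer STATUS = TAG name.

c1: issue SUB r3<-Add1 | r0:2,r1:7,r2:3,r3:Add1
c2: issue ADD r0<-Add2 | r0:Add2,r1:7,r2:3,r3:Add1
c3: issue MUL r2<-Mul1 | r0:Add2,r1:7,r2:Mul1,r3:Add1
c4: CDB Add1=-1; issue SUB r3<-Add1 | r0:Add2,r1:7,r2:Mul1,r3:Add1
c5: CDB Add2=4; issue MUL r0<-Mul2 | r0:Mul2,r1:7,r2:Mul1,r3:Add1
c6: issue SUB r3<-Add2 | r0:Mul2,r1:7,r2:Mul1,r3:Add2
c7: CDB Add1=-8; stall | r0:Mul2,r1:7,r2:Mul1,r3:Add2
c8: CDB Mul1=21; issue MUL r3<-Mul1 | r0:Mul2,r1:7,r2:21,r3:Mul1
c9: - | r0:Mul2,r1:7,r2:21,r3:Mul1
c10: - | r0:Mul2,r1:7,r2:21,r3:Mul1
c11: - | r0:Mul2,r1:7,r2:21,r3:Mul1
c12: - | r0:Mul2,r1:7,r2:21,r3:Mul1
c13: CDB Mul2=-168 | r0:-168,r1:7,r2:21,r3:Mul1
c14: - | r0:-168,r1:7,r2:21,r3:Mul1
c15: - | r0:-168,r1:7,r2:21,r3:Mul1
c16: CDB Add2=-175 | r0:-168,r1:7,r2:21,r3:Mul1
c17: - | r0:-168,r1:7,r2:21,r3:Mul1
c18: CDB Mul1=-1176 | r0:-168,r1:7,r2:21,r3:-1176

STATUS = VALUE -1176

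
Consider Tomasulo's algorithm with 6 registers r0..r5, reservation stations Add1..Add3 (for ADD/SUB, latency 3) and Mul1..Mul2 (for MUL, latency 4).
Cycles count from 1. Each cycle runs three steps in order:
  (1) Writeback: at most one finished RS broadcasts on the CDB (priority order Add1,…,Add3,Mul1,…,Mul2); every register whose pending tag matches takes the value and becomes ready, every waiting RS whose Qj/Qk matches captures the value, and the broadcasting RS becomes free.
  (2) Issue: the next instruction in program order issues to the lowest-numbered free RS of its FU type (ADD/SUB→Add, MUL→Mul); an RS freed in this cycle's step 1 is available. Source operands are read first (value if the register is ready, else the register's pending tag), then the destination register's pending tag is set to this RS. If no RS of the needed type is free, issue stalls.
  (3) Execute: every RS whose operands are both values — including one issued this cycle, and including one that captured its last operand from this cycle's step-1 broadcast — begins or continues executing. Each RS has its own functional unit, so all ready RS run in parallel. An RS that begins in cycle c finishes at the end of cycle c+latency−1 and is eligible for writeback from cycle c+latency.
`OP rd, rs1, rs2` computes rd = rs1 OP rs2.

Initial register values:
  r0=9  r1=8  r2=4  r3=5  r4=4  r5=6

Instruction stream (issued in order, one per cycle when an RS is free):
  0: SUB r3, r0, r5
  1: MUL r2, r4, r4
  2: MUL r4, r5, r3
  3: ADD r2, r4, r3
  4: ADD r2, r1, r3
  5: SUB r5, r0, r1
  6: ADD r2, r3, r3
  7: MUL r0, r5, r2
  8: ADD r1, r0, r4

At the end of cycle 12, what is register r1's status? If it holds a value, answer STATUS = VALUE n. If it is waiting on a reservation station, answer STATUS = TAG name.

STATUS = TAG Add3

c1: issue SUB r3<-Add1 | r0:9,r1:8,r2:4,r3:Add1,r4:4,r5:6
c2: issue MUL r2<-Mul1 | r0:9,r1:8,r2:Mul1,r3:Add1,r4:4,r5:6
c3: issue MUL r4<-Mul2 | r0:9,r1:8,r2:Mul1,r3:Add1,r4:Mul2,r5:6
c4: CDB Add1=3; issue ADD r2<-Add1 | r0:9,r1:8,r2:Add1,r3:3,r4:Mul2,r5:6
c5: issue ADD r2<-Add2 | r0:9,r1:8,r2:Add2,r3:3,r4:Mul2,r5:6
c6: CDB Mul1=16; issue SUB r5<-Add3 | r0:9,r1:8,r2:Add2,r3:3,r4:Mul2,r5:Add3
c7: stall | r0:9,r1:8,r2:Add2,r3:3,r4:Mul2,r5:Add3
c8: CDB Add2=11; issue ADD r2<-Add2 | r0:9,r1:8,r2:Add2,r3:3,r4:Mul2,r5:Add3
c9: CDB Add3=1; issue MUL r0<-Mul1 | r0:Mul1,r1:8,r2:Add2,r3:3,r4:Mul2,r5:1
c10: CDB Mul2=18; issue ADD r1<-Add3 | r0:Mul1,r1:Add3,r2:Add2,r3:3,r4:18,r5:1
c11: CDB Add2=6 | r0:Mul1,r1:Add3,r2:6,r3:3,r4:18,r5:1
c12: - | r0:Mul1,r1:Add3,r2:6,r3:3,r4:18,r5:1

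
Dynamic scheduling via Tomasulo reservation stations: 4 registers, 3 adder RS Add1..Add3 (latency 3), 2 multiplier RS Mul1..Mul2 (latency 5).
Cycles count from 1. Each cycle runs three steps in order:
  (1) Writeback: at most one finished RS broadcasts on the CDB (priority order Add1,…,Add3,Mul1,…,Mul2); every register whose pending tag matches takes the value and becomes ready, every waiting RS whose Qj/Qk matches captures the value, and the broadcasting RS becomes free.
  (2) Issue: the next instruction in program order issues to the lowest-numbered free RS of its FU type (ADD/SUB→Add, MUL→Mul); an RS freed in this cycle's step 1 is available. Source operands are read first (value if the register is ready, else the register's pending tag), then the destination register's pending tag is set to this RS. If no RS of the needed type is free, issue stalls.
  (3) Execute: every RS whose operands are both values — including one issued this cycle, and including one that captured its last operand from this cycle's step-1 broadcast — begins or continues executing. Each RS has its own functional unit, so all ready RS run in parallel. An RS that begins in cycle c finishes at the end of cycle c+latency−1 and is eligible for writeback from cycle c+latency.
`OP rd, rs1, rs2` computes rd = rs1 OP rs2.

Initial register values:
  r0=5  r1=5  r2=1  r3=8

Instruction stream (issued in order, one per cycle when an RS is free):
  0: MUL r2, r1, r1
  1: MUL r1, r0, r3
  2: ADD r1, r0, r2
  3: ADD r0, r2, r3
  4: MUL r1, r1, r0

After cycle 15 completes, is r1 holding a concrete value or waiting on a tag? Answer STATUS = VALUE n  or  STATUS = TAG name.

  c1: issue MUL r2<-Mul1  regs: r0:5,r1:5,r2:Mul1,r3:8
  c2: issue MUL r1<-Mul2  regs: r0:5,r1:Mul2,r2:Mul1,r3:8
  c3: issue ADD r1<-Add1  regs: r0:5,r1:Add1,r2:Mul1,r3:8
  c4: issue ADD r0<-Add2  regs: r0:Add2,r1:Add1,r2:Mul1,r3:8
  c5: stall  regs: r0:Add2,r1:Add1,r2:Mul1,r3:8
  c6: CDB Mul1=25; issue MUL r1<-Mul1  regs: r0:Add2,r1:Mul1,r2:25,r3:8
  c7: CDB Mul2=40  regs: r0:Add2,r1:Mul1,r2:25,r3:8
  c8: -  regs: r0:Add2,r1:Mul1,r2:25,r3:8
  c9: CDB Add1=30  regs: r0:Add2,r1:Mul1,r2:25,r3:8
  c10: CDB Add2=33  regs: r0:33,r1:Mul1,r2:25,r3:8
  c11: -  regs: r0:33,r1:Mul1,r2:25,r3:8
  c12: -  regs: r0:33,r1:Mul1,r2:25,r3:8
  c13: -  regs: r0:33,r1:Mul1,r2:25,r3:8
  c14: -  regs: r0:33,r1:Mul1,r2:25,r3:8
  c15: CDB Mul1=990  regs: r0:33,r1:990,r2:25,r3:8

STATUS = VALUE 990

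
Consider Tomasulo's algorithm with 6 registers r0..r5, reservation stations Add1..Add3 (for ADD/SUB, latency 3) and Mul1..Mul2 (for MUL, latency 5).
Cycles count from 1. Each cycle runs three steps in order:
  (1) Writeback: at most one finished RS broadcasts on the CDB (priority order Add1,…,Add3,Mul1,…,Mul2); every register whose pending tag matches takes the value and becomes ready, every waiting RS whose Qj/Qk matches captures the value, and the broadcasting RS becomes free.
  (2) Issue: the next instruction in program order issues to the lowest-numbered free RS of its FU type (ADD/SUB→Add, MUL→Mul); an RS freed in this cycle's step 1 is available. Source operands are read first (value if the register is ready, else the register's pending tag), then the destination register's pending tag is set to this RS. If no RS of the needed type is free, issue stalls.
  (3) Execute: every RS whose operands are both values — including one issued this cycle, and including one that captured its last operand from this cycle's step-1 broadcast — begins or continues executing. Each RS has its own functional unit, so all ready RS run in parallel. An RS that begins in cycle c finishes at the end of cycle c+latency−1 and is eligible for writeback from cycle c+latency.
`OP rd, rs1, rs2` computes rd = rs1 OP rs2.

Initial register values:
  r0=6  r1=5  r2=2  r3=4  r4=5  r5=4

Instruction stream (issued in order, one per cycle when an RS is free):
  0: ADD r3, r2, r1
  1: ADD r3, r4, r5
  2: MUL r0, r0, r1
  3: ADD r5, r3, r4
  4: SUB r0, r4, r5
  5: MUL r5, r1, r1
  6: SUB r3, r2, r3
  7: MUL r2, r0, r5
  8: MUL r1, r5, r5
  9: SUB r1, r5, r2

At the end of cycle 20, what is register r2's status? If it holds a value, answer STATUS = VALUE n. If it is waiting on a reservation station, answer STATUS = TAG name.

  c1: issue ADD r3<-Add1  regs: r0:6,r1:5,r2:2,r3:Add1,r4:5,r5:4
  c2: issue ADD r3<-Add2  regs: r0:6,r1:5,r2:2,r3:Add2,r4:5,r5:4
  c3: issue MUL r0<-Mul1  regs: r0:Mul1,r1:5,r2:2,r3:Add2,r4:5,r5:4
  c4: CDB Add1=7; issue ADD r5<-Add1  regs: r0:Mul1,r1:5,r2:2,r3:Add2,r4:5,r5:Add1
  c5: CDB Add2=9; issue SUB r0<-Add2  regs: r0:Add2,r1:5,r2:2,r3:9,r4:5,r5:Add1
  c6: issue MUL r5<-Mul2  regs: r0:Add2,r1:5,r2:2,r3:9,r4:5,r5:Mul2
  c7: issue SUB r3<-Add3  regs: r0:Add2,r1:5,r2:2,r3:Add3,r4:5,r5:Mul2
  c8: CDB Add1=14; stall  regs: r0:Add2,r1:5,r2:2,r3:Add3,r4:5,r5:Mul2
  c9: CDB Mul1=30; issue MUL r2<-Mul1  regs: r0:Add2,r1:5,r2:Mul1,r3:Add3,r4:5,r5:Mul2
  c10: CDB Add3=-7; stall  regs: r0:Add2,r1:5,r2:Mul1,r3:-7,r4:5,r5:Mul2
  c11: CDB Add2=-9; stall  regs: r0:-9,r1:5,r2:Mul1,r3:-7,r4:5,r5:Mul2
  c12: CDB Mul2=25; issue MUL r1<-Mul2  regs: r0:-9,r1:Mul2,r2:Mul1,r3:-7,r4:5,r5:25
  c13: issue SUB r1<-Add1  regs: r0:-9,r1:Add1,r2:Mul1,r3:-7,r4:5,r5:25
  c14: -  regs: r0:-9,r1:Add1,r2:Mul1,r3:-7,r4:5,r5:25
  c15: -  regs: r0:-9,r1:Add1,r2:Mul1,r3:-7,r4:5,r5:25
  c16: -  regs: r0:-9,r1:Add1,r2:Mul1,r3:-7,r4:5,r5:25
  c17: CDB Mul1=-225  regs: r0:-9,r1:Add1,r2:-225,r3:-7,r4:5,r5:25
  c18: CDB Mul2=625  regs: r0:-9,r1:Add1,r2:-225,r3:-7,r4:5,r5:25
  c19: -  regs: r0:-9,r1:Add1,r2:-225,r3:-7,r4:5,r5:25
  c20: CDB Add1=250  regs: r0:-9,r1:250,r2:-225,r3:-7,r4:5,r5:25

STATUS = VALUE -225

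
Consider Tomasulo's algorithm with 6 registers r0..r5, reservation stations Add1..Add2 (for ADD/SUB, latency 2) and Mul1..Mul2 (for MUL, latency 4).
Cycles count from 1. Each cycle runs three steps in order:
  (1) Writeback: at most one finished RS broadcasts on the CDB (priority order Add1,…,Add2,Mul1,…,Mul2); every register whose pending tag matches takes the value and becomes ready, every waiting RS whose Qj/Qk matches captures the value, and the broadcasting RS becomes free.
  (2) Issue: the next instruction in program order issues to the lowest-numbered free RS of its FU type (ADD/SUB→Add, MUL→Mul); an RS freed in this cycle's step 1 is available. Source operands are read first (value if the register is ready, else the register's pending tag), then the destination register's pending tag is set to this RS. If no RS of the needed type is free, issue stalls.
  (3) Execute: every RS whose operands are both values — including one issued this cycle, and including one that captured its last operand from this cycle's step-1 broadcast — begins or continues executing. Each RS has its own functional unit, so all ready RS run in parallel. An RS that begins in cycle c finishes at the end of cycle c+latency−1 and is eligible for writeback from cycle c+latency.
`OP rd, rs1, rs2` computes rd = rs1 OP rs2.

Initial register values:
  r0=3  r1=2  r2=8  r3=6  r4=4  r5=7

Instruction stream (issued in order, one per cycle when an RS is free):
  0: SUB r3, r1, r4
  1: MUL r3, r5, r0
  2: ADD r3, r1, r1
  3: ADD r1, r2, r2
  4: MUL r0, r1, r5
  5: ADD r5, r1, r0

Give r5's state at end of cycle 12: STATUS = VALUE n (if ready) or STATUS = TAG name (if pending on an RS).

  c1: issue SUB r3<-Add1  regs: r0:3,r1:2,r2:8,r3:Add1,r4:4,r5:7
  c2: issue MUL r3<-Mul1  regs: r0:3,r1:2,r2:8,r3:Mul1,r4:4,r5:7
  c3: CDB Add1=-2; issue ADD r3<-Add1  regs: r0:3,r1:2,r2:8,r3:Add1,r4:4,r5:7
  c4: issue ADD r1<-Add2  regs: r0:3,r1:Add2,r2:8,r3:Add1,r4:4,r5:7
  c5: CDB Add1=4; issue MUL r0<-Mul2  regs: r0:Mul2,r1:Add2,r2:8,r3:4,r4:4,r5:7
  c6: CDB Add2=16; issue ADD r5<-Add1  regs: r0:Mul2,r1:16,r2:8,r3:4,r4:4,r5:Add1
  c7: CDB Mul1=21  regs: r0:Mul2,r1:16,r2:8,r3:4,r4:4,r5:Add1
  c8: -  regs: r0:Mul2,r1:16,r2:8,r3:4,r4:4,r5:Add1
  c9: -  regs: r0:Mul2,r1:16,r2:8,r3:4,r4:4,r5:Add1
  c10: CDB Mul2=112  regs: r0:112,r1:16,r2:8,r3:4,r4:4,r5:Add1
  c11: -  regs: r0:112,r1:16,r2:8,r3:4,r4:4,r5:Add1
  c12: CDB Add1=128  regs: r0:112,r1:16,r2:8,r3:4,r4:4,r5:128

STATUS = VALUE 128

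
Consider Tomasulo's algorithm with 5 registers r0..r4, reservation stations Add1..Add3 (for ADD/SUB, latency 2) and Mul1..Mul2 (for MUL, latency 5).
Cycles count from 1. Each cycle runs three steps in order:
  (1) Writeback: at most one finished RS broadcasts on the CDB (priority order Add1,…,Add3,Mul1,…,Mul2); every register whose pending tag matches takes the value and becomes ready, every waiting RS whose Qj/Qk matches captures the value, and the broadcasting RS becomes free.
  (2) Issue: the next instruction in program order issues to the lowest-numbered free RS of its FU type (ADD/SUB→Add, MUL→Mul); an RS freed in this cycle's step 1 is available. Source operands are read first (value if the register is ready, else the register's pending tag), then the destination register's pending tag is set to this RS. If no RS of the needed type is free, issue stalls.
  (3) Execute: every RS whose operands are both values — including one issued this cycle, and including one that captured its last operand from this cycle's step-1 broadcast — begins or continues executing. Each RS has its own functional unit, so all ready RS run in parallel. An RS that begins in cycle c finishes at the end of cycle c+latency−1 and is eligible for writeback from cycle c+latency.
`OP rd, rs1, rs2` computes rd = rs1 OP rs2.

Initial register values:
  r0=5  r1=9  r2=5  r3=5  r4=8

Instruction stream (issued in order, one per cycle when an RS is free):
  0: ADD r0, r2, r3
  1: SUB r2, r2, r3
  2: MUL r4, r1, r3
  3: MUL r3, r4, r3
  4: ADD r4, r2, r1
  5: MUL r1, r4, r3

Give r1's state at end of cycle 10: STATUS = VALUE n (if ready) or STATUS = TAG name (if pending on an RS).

  c1: issue ADD r0<-Add1  regs: r0:Add1,r1:9,r2:5,r3:5,r4:8
  c2: issue SUB r2<-Add2  regs: r0:Add1,r1:9,r2:Add2,r3:5,r4:8
  c3: CDB Add1=10; issue MUL r4<-Mul1  regs: r0:10,r1:9,r2:Add2,r3:5,r4:Mul1
  c4: CDB Add2=0; issue MUL r3<-Mul2  regs: r0:10,r1:9,r2:0,r3:Mul2,r4:Mul1
  c5: issue ADD r4<-Add1  regs: r0:10,r1:9,r2:0,r3:Mul2,r4:Add1
  c6: stall  regs: r0:10,r1:9,r2:0,r3:Mul2,r4:Add1
  c7: CDB Add1=9; stall  regs: r0:10,r1:9,r2:0,r3:Mul2,r4:9
  c8: CDB Mul1=45; issue MUL r1<-Mul1  regs: r0:10,r1:Mul1,r2:0,r3:Mul2,r4:9
  c9: -  regs: r0:10,r1:Mul1,r2:0,r3:Mul2,r4:9
  c10: -  regs: r0:10,r1:Mul1,r2:0,r3:Mul2,r4:9

STATUS = TAG Mul1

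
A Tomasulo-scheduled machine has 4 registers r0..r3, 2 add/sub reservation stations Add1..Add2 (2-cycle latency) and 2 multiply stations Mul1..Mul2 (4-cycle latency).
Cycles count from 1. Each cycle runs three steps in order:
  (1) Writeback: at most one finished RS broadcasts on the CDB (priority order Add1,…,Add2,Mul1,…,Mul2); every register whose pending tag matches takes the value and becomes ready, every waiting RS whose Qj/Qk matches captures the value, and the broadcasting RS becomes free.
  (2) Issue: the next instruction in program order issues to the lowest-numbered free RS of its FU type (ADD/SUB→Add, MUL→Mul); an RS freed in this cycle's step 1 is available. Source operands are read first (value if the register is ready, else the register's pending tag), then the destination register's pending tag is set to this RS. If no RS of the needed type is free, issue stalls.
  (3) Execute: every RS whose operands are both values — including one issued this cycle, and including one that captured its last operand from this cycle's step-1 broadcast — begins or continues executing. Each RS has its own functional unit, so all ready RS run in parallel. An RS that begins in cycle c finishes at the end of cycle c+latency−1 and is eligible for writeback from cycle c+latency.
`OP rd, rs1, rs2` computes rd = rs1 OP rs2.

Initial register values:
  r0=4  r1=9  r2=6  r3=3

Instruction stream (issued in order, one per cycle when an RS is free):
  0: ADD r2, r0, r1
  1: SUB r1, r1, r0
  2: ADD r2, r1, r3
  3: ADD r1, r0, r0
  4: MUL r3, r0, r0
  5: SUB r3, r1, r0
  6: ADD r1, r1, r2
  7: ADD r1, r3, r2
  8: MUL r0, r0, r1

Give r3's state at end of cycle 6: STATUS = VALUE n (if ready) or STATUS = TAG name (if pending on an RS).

STATUS = TAG Add1

c1: issue ADD r2<-Add1 | r0:4,r1:9,r2:Add1,r3:3
c2: issue SUB r1<-Add2 | r0:4,r1:Add2,r2:Add1,r3:3
c3: CDB Add1=13; issue ADD r2<-Add1 | r0:4,r1:Add2,r2:Add1,r3:3
c4: CDB Add2=5; issue ADD r1<-Add2 | r0:4,r1:Add2,r2:Add1,r3:3
c5: issue MUL r3<-Mul1 | r0:4,r1:Add2,r2:Add1,r3:Mul1
c6: CDB Add1=8; issue SUB r3<-Add1 | r0:4,r1:Add2,r2:8,r3:Add1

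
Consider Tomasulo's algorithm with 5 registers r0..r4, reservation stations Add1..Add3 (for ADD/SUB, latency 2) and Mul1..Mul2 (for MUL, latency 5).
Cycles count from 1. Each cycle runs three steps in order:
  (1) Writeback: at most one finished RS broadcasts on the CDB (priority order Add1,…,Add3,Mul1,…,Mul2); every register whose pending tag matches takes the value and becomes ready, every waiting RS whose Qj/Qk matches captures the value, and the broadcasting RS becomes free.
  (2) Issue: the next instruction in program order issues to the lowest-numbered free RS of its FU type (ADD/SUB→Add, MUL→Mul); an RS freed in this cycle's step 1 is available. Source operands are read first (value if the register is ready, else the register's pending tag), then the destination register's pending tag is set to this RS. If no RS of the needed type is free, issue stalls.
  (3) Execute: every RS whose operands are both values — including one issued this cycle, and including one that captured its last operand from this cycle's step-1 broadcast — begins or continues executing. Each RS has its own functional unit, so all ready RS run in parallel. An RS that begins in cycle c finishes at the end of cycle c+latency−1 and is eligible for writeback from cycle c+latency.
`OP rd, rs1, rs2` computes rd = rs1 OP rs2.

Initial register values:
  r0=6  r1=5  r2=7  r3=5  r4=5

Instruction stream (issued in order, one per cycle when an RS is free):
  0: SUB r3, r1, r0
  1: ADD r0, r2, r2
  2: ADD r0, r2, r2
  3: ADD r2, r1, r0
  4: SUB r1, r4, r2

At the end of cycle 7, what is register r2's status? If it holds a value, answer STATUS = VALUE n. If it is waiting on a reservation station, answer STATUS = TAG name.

c1: issue SUB r3<-Add1 | r0:6,r1:5,r2:7,r3:Add1,r4:5
c2: issue ADD r0<-Add2 | r0:Add2,r1:5,r2:7,r3:Add1,r4:5
c3: CDB Add1=-1; issue ADD r0<-Add1 | r0:Add1,r1:5,r2:7,r3:-1,r4:5
c4: CDB Add2=14; issue ADD r2<-Add2 | r0:Add1,r1:5,r2:Add2,r3:-1,r4:5
c5: CDB Add1=14; issue SUB r1<-Add1 | r0:14,r1:Add1,r2:Add2,r3:-1,r4:5
c6: - | r0:14,r1:Add1,r2:Add2,r3:-1,r4:5
c7: CDB Add2=19 | r0:14,r1:Add1,r2:19,r3:-1,r4:5

STATUS = VALUE 19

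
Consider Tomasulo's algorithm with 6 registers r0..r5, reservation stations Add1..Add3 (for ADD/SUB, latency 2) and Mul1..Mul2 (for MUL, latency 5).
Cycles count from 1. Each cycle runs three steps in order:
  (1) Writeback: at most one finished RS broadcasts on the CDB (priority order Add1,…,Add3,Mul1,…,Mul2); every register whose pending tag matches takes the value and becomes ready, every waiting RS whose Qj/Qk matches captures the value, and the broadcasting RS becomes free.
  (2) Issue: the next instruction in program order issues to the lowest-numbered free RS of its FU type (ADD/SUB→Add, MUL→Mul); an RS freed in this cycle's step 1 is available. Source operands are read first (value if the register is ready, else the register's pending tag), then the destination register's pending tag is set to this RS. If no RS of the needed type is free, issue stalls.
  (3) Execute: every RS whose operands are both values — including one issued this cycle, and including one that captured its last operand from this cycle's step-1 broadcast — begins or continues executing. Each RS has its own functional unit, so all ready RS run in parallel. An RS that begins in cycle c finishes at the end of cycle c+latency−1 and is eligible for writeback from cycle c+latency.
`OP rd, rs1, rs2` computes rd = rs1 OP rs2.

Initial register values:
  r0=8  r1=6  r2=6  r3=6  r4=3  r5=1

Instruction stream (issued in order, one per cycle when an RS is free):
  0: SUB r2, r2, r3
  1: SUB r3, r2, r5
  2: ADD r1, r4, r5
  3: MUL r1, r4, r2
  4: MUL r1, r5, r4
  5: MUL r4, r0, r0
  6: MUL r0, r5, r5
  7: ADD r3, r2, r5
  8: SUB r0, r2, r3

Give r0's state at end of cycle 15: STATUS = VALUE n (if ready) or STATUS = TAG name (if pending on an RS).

  c1: issue SUB r2<-Add1  regs: r0:8,r1:6,r2:Add1,r3:6,r4:3,r5:1
  c2: issue SUB r3<-Add2  regs: r0:8,r1:6,r2:Add1,r3:Add2,r4:3,r5:1
  c3: CDB Add1=0; issue ADD r1<-Add1  regs: r0:8,r1:Add1,r2:0,r3:Add2,r4:3,r5:1
  c4: issue MUL r1<-Mul1  regs: r0:8,r1:Mul1,r2:0,r3:Add2,r4:3,r5:1
  c5: CDB Add1=4; issue MUL r1<-Mul2  regs: r0:8,r1:Mul2,r2:0,r3:Add2,r4:3,r5:1
  c6: CDB Add2=-1; stall  regs: r0:8,r1:Mul2,r2:0,r3:-1,r4:3,r5:1
  c7: stall  regs: r0:8,r1:Mul2,r2:0,r3:-1,r4:3,r5:1
  c8: stall  regs: r0:8,r1:Mul2,r2:0,r3:-1,r4:3,r5:1
  c9: CDB Mul1=0; issue MUL r4<-Mul1  regs: r0:8,r1:Mul2,r2:0,r3:-1,r4:Mul1,r5:1
  c10: CDB Mul2=3; issue MUL r0<-Mul2  regs: r0:Mul2,r1:3,r2:0,r3:-1,r4:Mul1,r5:1
  c11: issue ADD r3<-Add1  regs: r0:Mul2,r1:3,r2:0,r3:Add1,r4:Mul1,r5:1
  c12: issue SUB r0<-Add2  regs: r0:Add2,r1:3,r2:0,r3:Add1,r4:Mul1,r5:1
  c13: CDB Add1=1  regs: r0:Add2,r1:3,r2:0,r3:1,r4:Mul1,r5:1
  c14: CDB Mul1=64  regs: r0:Add2,r1:3,r2:0,r3:1,r4:64,r5:1
  c15: CDB Add2=-1  regs: r0:-1,r1:3,r2:0,r3:1,r4:64,r5:1

STATUS = VALUE -1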